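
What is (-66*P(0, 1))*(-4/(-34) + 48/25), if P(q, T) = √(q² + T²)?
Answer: -57156/425 ≈ -134.48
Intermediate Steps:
P(q, T) = √(T² + q²)
(-66*P(0, 1))*(-4/(-34) + 48/25) = (-66*√(1² + 0²))*(-4/(-34) + 48/25) = (-66*√(1 + 0))*(-4*(-1/34) + 48*(1/25)) = (-66*√1)*(2/17 + 48/25) = -66*1*(866/425) = -66*866/425 = -57156/425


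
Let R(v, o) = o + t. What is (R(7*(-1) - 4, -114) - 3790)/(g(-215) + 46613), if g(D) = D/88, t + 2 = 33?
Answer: -113608/1367243 ≈ -0.083093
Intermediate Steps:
t = 31 (t = -2 + 33 = 31)
g(D) = D/88 (g(D) = D*(1/88) = D/88)
R(v, o) = 31 + o (R(v, o) = o + 31 = 31 + o)
(R(7*(-1) - 4, -114) - 3790)/(g(-215) + 46613) = ((31 - 114) - 3790)/((1/88)*(-215) + 46613) = (-83 - 3790)/(-215/88 + 46613) = -3873/4101729/88 = -3873*88/4101729 = -113608/1367243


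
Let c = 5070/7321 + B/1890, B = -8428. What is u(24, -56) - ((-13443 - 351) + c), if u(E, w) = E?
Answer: 13660535822/988335 ≈ 13822.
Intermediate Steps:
c = -3722792/988335 (c = 5070/7321 - 8428/1890 = 5070*(1/7321) - 8428*1/1890 = 5070/7321 - 602/135 = -3722792/988335 ≈ -3.7667)
u(24, -56) - ((-13443 - 351) + c) = 24 - ((-13443 - 351) - 3722792/988335) = 24 - (-13794 - 3722792/988335) = 24 - 1*(-13636815782/988335) = 24 + 13636815782/988335 = 13660535822/988335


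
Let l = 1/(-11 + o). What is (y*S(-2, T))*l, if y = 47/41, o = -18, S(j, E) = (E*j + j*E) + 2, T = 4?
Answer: 658/1189 ≈ 0.55341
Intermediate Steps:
S(j, E) = 2 + 2*E*j (S(j, E) = (E*j + E*j) + 2 = 2*E*j + 2 = 2 + 2*E*j)
y = 47/41 (y = 47*(1/41) = 47/41 ≈ 1.1463)
l = -1/29 (l = 1/(-11 - 18) = 1/(-29) = -1/29 ≈ -0.034483)
(y*S(-2, T))*l = (47*(2 + 2*4*(-2))/41)*(-1/29) = (47*(2 - 16)/41)*(-1/29) = ((47/41)*(-14))*(-1/29) = -658/41*(-1/29) = 658/1189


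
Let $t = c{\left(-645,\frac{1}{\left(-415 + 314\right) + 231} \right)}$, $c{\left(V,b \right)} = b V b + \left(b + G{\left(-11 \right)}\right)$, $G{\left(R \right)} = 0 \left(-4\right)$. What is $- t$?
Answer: $\frac{103}{3380} \approx 0.030473$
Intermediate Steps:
$G{\left(R \right)} = 0$
$c{\left(V,b \right)} = b + V b^{2}$ ($c{\left(V,b \right)} = b V b + \left(b + 0\right) = V b b + b = V b^{2} + b = b + V b^{2}$)
$t = - \frac{103}{3380}$ ($t = \frac{1 - \frac{645}{\left(-415 + 314\right) + 231}}{\left(-415 + 314\right) + 231} = \frac{1 - \frac{645}{-101 + 231}}{-101 + 231} = \frac{1 - \frac{645}{130}}{130} = \frac{1 - \frac{129}{26}}{130} = \frac{1}{130} \left(- \frac{103}{26}\right) = - \frac{103}{3380} \approx -0.030473$)
$- t = \left(-1\right) \left(- \frac{103}{3380}\right) = \frac{103}{3380}$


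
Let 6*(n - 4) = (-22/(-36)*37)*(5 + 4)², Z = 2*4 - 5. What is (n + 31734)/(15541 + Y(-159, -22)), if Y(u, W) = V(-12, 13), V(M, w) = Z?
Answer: 128173/62176 ≈ 2.0615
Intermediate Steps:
Z = 3 (Z = 8 - 5 = 3)
V(M, w) = 3
Y(u, W) = 3
n = 1237/4 (n = 4 + ((-22/(-36)*37)*(5 + 4)²)/6 = 4 + ((-22*(-1/36)*37)*9²)/6 = 4 + (((11/18)*37)*81)/6 = 4 + ((407/18)*81)/6 = 4 + (⅙)*(3663/2) = 4 + 1221/4 = 1237/4 ≈ 309.25)
(n + 31734)/(15541 + Y(-159, -22)) = (1237/4 + 31734)/(15541 + 3) = (128173/4)/15544 = (128173/4)*(1/15544) = 128173/62176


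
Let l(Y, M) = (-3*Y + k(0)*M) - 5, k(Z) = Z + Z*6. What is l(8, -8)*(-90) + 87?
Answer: 2697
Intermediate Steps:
k(Z) = 7*Z (k(Z) = Z + 6*Z = 7*Z)
l(Y, M) = -5 - 3*Y (l(Y, M) = (-3*Y + (7*0)*M) - 5 = (-3*Y + 0*M) - 5 = (-3*Y + 0) - 5 = -3*Y - 5 = -5 - 3*Y)
l(8, -8)*(-90) + 87 = (-5 - 3*8)*(-90) + 87 = (-5 - 24)*(-90) + 87 = -29*(-90) + 87 = 2610 + 87 = 2697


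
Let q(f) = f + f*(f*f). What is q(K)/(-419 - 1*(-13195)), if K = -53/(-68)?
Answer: 393949/4017183232 ≈ 9.8066e-5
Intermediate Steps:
K = 53/68 (K = -53*(-1/68) = 53/68 ≈ 0.77941)
q(f) = f + f³ (q(f) = f + f*f² = f + f³)
q(K)/(-419 - 1*(-13195)) = (53/68 + (53/68)³)/(-419 - 1*(-13195)) = (53/68 + 148877/314432)/(-419 + 13195) = (393949/314432)/12776 = (393949/314432)*(1/12776) = 393949/4017183232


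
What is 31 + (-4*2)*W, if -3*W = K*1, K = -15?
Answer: -9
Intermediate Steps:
W = 5 (W = -(-5) = -⅓*(-15) = 5)
31 + (-4*2)*W = 31 - 4*2*5 = 31 - 8*5 = 31 - 40 = -9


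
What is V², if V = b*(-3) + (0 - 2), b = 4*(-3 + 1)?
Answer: 484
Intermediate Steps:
b = -8 (b = 4*(-2) = -8)
V = 22 (V = -8*(-3) + (0 - 2) = 24 - 2 = 22)
V² = 22² = 484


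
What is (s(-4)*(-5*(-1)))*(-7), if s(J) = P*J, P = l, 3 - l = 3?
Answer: 0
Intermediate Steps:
l = 0 (l = 3 - 1*3 = 3 - 3 = 0)
P = 0
s(J) = 0 (s(J) = 0*J = 0)
(s(-4)*(-5*(-1)))*(-7) = (0*(-5*(-1)))*(-7) = (0*5)*(-7) = 0*(-7) = 0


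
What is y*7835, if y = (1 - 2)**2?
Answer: 7835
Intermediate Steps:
y = 1 (y = (-1)**2 = 1)
y*7835 = 1*7835 = 7835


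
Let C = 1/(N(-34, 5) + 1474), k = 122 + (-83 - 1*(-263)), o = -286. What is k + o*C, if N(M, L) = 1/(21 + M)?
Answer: 5782904/19161 ≈ 301.81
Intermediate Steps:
k = 302 (k = 122 + (-83 + 263) = 122 + 180 = 302)
C = 13/19161 (C = 1/(1/(21 - 34) + 1474) = 1/(1/(-13) + 1474) = 1/(-1/13 + 1474) = 1/(19161/13) = 13/19161 ≈ 0.00067846)
k + o*C = 302 - 286*13/19161 = 302 - 3718/19161 = 5782904/19161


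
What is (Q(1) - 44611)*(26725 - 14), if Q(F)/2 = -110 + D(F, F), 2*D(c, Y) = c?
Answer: -1197454130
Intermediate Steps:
D(c, Y) = c/2
Q(F) = -220 + F (Q(F) = 2*(-110 + F/2) = -220 + F)
(Q(1) - 44611)*(26725 - 14) = ((-220 + 1) - 44611)*(26725 - 14) = (-219 - 44611)*26711 = -44830*26711 = -1197454130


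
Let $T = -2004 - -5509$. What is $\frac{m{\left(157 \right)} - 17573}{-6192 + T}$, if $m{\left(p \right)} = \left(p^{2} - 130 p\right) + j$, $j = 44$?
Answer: $\frac{13290}{2687} \approx 4.946$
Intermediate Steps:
$T = 3505$ ($T = -2004 + 5509 = 3505$)
$m{\left(p \right)} = 44 + p^{2} - 130 p$ ($m{\left(p \right)} = \left(p^{2} - 130 p\right) + 44 = 44 + p^{2} - 130 p$)
$\frac{m{\left(157 \right)} - 17573}{-6192 + T} = \frac{\left(44 + 157^{2} - 20410\right) - 17573}{-6192 + 3505} = \frac{\left(44 + 24649 - 20410\right) - 17573}{-2687} = \left(4283 - 17573\right) \left(- \frac{1}{2687}\right) = \left(-13290\right) \left(- \frac{1}{2687}\right) = \frac{13290}{2687}$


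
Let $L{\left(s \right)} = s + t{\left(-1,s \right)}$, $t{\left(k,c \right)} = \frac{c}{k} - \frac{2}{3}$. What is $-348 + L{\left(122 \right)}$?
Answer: $- \frac{1046}{3} \approx -348.67$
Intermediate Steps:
$t{\left(k,c \right)} = - \frac{2}{3} + \frac{c}{k}$ ($t{\left(k,c \right)} = \frac{c}{k} - \frac{2}{3} = - \frac{2}{3} + \frac{c}{k}$)
$L{\left(s \right)} = - \frac{2}{3}$ ($L{\left(s \right)} = s + \left(- \frac{2}{3} + \frac{s}{-1}\right) = s + \left(- \frac{2}{3} + s \left(-1\right)\right) = s - \left(\frac{2}{3} + s\right) = - \frac{2}{3}$)
$-348 + L{\left(122 \right)} = -348 - \frac{2}{3} = - \frac{1046}{3}$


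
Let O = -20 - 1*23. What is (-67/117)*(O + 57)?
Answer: -938/117 ≈ -8.0171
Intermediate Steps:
O = -43 (O = -20 - 23 = -43)
(-67/117)*(O + 57) = (-67/117)*(-43 + 57) = -67*1/117*14 = -67/117*14 = -938/117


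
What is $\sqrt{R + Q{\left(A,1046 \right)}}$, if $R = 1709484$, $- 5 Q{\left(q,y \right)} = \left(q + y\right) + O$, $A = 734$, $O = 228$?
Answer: $\frac{2 \sqrt{10681765}}{5} \approx 1307.3$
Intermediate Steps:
$Q{\left(q,y \right)} = - \frac{228}{5} - \frac{q}{5} - \frac{y}{5}$ ($Q{\left(q,y \right)} = - \frac{\left(q + y\right) + 228}{5} = - \frac{228 + q + y}{5} = - \frac{228}{5} - \frac{q}{5} - \frac{y}{5}$)
$\sqrt{R + Q{\left(A,1046 \right)}} = \sqrt{1709484 - \frac{2008}{5}} = \sqrt{\frac{8545412}{5}} = \frac{2 \sqrt{10681765}}{5}$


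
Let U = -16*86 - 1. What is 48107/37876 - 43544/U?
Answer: 100912699/3067956 ≈ 32.892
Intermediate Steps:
U = -1377 (U = -1376 - 1 = -1377)
48107/37876 - 43544/U = 48107/37876 - 43544/(-1377) = 48107*(1/37876) - 43544*(-1/1377) = 48107/37876 + 43544/1377 = 100912699/3067956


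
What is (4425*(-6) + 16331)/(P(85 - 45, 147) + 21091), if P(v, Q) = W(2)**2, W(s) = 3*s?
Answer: -10219/21127 ≈ -0.48369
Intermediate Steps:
P(v, Q) = 36 (P(v, Q) = (3*2)**2 = 6**2 = 36)
(4425*(-6) + 16331)/(P(85 - 45, 147) + 21091) = (4425*(-6) + 16331)/(36 + 21091) = (-26550 + 16331)/21127 = -10219*1/21127 = -10219/21127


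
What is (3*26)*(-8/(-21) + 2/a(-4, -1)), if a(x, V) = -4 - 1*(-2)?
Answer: -338/7 ≈ -48.286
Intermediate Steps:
a(x, V) = -2 (a(x, V) = -4 + 2 = -2)
(3*26)*(-8/(-21) + 2/a(-4, -1)) = (3*26)*(-8/(-21) + 2/(-2)) = 78*(-8*(-1/21) + 2*(-½)) = 78*(8/21 - 1) = 78*(-13/21) = -338/7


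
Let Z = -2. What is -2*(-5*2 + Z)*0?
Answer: 0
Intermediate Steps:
-2*(-5*2 + Z)*0 = -2*(-5*2 - 2)*0 = -2*(-10 - 2)*0 = -(-24)*0 = -2*0 = 0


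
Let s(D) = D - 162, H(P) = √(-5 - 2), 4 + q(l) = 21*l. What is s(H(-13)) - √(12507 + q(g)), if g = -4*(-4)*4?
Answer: -162 - √13847 + I*√7 ≈ -279.67 + 2.6458*I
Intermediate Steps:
g = 64 (g = 16*4 = 64)
q(l) = -4 + 21*l
H(P) = I*√7 (H(P) = √(-7) = I*√7)
s(D) = -162 + D
s(H(-13)) - √(12507 + q(g)) = (-162 + I*√7) - √(12507 + (-4 + 21*64)) = (-162 + I*√7) - √(12507 + (-4 + 1344)) = (-162 + I*√7) - √(12507 + 1340) = (-162 + I*√7) - √13847 = -162 - √13847 + I*√7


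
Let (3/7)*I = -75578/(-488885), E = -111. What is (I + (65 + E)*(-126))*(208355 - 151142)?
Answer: 162127556655246/488885 ≈ 3.3163e+8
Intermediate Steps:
I = 529046/1466655 (I = 7*(-75578/(-488885))/3 = 7*(-75578*(-1/488885))/3 = (7/3)*(75578/488885) = 529046/1466655 ≈ 0.36072)
(I + (65 + E)*(-126))*(208355 - 151142) = (529046/1466655 + (65 - 111)*(-126))*(208355 - 151142) = (529046/1466655 - 46*(-126))*57213 = (529046/1466655 + 5796)*57213 = (8501261426/1466655)*57213 = 162127556655246/488885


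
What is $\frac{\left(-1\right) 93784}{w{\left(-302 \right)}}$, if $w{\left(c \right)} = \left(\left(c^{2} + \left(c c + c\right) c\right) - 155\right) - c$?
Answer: $\frac{93784}{27361053} \approx 0.0034276$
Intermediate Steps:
$w{\left(c \right)} = -155 + c^{2} - c + c \left(c + c^{2}\right)$ ($w{\left(c \right)} = \left(\left(c^{2} + \left(c^{2} + c\right) c\right) - 155\right) - c = \left(\left(c^{2} + \left(c + c^{2}\right) c\right) - 155\right) - c = \left(\left(c^{2} + c \left(c + c^{2}\right)\right) - 155\right) - c = \left(-155 + c^{2} + c \left(c + c^{2}\right)\right) - c = -155 + c^{2} - c + c \left(c + c^{2}\right)$)
$\frac{\left(-1\right) 93784}{w{\left(-302 \right)}} = \frac{\left(-1\right) 93784}{-155 + \left(-302\right)^{3} - -302 + 2 \left(-302\right)^{2}} = - \frac{93784}{-155 - 27543608 + 302 + 2 \cdot 91204} = - \frac{93784}{-155 - 27543608 + 302 + 182408} = - \frac{93784}{-27361053} = \left(-93784\right) \left(- \frac{1}{27361053}\right) = \frac{93784}{27361053}$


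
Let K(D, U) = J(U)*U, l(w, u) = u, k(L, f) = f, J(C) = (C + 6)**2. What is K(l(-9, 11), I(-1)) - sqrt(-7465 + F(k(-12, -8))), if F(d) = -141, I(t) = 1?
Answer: 49 - I*sqrt(7606) ≈ 49.0 - 87.212*I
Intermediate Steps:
J(C) = (6 + C)**2
K(D, U) = U*(6 + U)**2 (K(D, U) = (6 + U)**2*U = U*(6 + U)**2)
K(l(-9, 11), I(-1)) - sqrt(-7465 + F(k(-12, -8))) = 1*(6 + 1)**2 - sqrt(-7465 - 141) = 1*7**2 - sqrt(-7606) = 1*49 - I*sqrt(7606) = 49 - I*sqrt(7606)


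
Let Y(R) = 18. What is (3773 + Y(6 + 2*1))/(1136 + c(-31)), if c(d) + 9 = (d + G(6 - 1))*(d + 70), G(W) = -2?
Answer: -3791/160 ≈ -23.694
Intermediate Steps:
c(d) = -9 + (-2 + d)*(70 + d) (c(d) = -9 + (d - 2)*(d + 70) = -9 + (-2 + d)*(70 + d))
(3773 + Y(6 + 2*1))/(1136 + c(-31)) = (3773 + 18)/(1136 + (-149 + (-31)² + 68*(-31))) = 3791/(1136 + (-149 + 961 - 2108)) = 3791/(1136 - 1296) = 3791/(-160) = 3791*(-1/160) = -3791/160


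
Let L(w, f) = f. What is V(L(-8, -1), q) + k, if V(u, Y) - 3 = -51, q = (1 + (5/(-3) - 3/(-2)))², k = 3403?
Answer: 3355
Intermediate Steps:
q = 25/36 (q = (1 + (5*(-⅓) - 3*(-½)))² = (1 + (-5/3 + 3/2))² = (1 - ⅙)² = (⅚)² = 25/36 ≈ 0.69444)
V(u, Y) = -48 (V(u, Y) = 3 - 51 = -48)
V(L(-8, -1), q) + k = -48 + 3403 = 3355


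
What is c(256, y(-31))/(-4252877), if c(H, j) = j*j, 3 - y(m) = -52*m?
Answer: -2588881/4252877 ≈ -0.60874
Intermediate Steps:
y(m) = 3 + 52*m (y(m) = 3 - (-52)*m = 3 + 52*m)
c(H, j) = j²
c(256, y(-31))/(-4252877) = (3 + 52*(-31))²/(-4252877) = (3 - 1612)²*(-1/4252877) = (-1609)²*(-1/4252877) = 2588881*(-1/4252877) = -2588881/4252877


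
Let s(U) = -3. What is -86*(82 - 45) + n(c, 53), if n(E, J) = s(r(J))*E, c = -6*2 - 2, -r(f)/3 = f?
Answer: -3140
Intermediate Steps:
r(f) = -3*f
c = -14 (c = -12 - 2 = -14)
n(E, J) = -3*E
-86*(82 - 45) + n(c, 53) = -86*(82 - 45) - 3*(-14) = -86*37 + 42 = -3182 + 42 = -3140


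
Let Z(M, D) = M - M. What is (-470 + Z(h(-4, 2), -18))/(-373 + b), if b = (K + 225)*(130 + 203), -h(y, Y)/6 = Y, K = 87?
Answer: -470/103523 ≈ -0.0045401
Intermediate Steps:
h(y, Y) = -6*Y
b = 103896 (b = (87 + 225)*(130 + 203) = 312*333 = 103896)
Z(M, D) = 0
(-470 + Z(h(-4, 2), -18))/(-373 + b) = (-470 + 0)/(-373 + 103896) = -470/103523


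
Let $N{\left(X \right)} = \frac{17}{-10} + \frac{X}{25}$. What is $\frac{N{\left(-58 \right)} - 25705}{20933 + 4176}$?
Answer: $- \frac{1285451}{1255450} \approx -1.0239$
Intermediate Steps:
$N{\left(X \right)} = - \frac{17}{10} + \frac{X}{25}$ ($N{\left(X \right)} = 17 \left(- \frac{1}{10}\right) + X \frac{1}{25} = - \frac{17}{10} + \frac{X}{25}$)
$\frac{N{\left(-58 \right)} - 25705}{20933 + 4176} = \frac{\left(- \frac{17}{10} + \frac{1}{25} \left(-58\right)\right) - 25705}{20933 + 4176} = \frac{\left(- \frac{17}{10} - \frac{58}{25}\right) - 25705}{25109} = \left(- \frac{201}{50} - 25705\right) \frac{1}{25109} = \left(- \frac{1285451}{50}\right) \frac{1}{25109} = - \frac{1285451}{1255450}$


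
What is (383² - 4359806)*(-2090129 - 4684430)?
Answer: 28542009690403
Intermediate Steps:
(383² - 4359806)*(-2090129 - 4684430) = (146689 - 4359806)*(-6774559) = -4213117*(-6774559) = 28542009690403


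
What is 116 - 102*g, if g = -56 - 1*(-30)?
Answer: 2768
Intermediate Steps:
g = -26 (g = -56 + 30 = -26)
116 - 102*g = 116 - 102*(-26) = 116 + 2652 = 2768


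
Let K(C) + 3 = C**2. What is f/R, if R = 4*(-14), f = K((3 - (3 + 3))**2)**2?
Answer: -1521/14 ≈ -108.64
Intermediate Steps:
K(C) = -3 + C**2
f = 6084 (f = (-3 + ((3 - (3 + 3))**2)**2)**2 = (-3 + ((3 - 1*6)**2)**2)**2 = (-3 + ((3 - 6)**2)**2)**2 = (-3 + ((-3)**2)**2)**2 = (-3 + 9**2)**2 = (-3 + 81)**2 = 78**2 = 6084)
R = -56
f/R = 6084/(-56) = 6084*(-1/56) = -1521/14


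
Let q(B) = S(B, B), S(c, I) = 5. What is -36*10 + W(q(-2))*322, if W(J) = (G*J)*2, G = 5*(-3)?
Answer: -48660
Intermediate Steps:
G = -15
q(B) = 5
W(J) = -30*J (W(J) = -15*J*2 = -30*J)
-36*10 + W(q(-2))*322 = -36*10 - 30*5*322 = -360 - 150*322 = -360 - 48300 = -48660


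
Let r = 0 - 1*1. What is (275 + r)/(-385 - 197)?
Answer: -137/291 ≈ -0.47079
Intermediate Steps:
r = -1 (r = 0 - 1 = -1)
(275 + r)/(-385 - 197) = (275 - 1)/(-385 - 197) = 274/(-582) = 274*(-1/582) = -137/291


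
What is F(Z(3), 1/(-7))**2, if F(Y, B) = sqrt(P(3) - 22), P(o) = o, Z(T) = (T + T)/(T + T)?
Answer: -19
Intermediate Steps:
Z(T) = 1 (Z(T) = (2*T)/((2*T)) = (2*T)*(1/(2*T)) = 1)
F(Y, B) = I*sqrt(19) (F(Y, B) = sqrt(3 - 22) = sqrt(-19) = I*sqrt(19))
F(Z(3), 1/(-7))**2 = (I*sqrt(19))**2 = -19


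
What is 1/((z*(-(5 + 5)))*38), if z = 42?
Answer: -1/15960 ≈ -6.2657e-5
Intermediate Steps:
1/((z*(-(5 + 5)))*38) = 1/((42*(-(5 + 5)))*38) = 1/((42*(-1*10))*38) = 1/((42*(-10))*38) = 1/(-420*38) = 1/(-15960) = -1/15960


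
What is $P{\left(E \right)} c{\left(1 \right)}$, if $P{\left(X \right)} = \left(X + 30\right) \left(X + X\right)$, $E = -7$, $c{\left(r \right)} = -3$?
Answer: $966$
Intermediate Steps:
$P{\left(X \right)} = 2 X \left(30 + X\right)$ ($P{\left(X \right)} = \left(30 + X\right) 2 X = 2 X \left(30 + X\right)$)
$P{\left(E \right)} c{\left(1 \right)} = 2 \left(-7\right) \left(30 - 7\right) \left(-3\right) = 2 \left(-7\right) 23 \left(-3\right) = \left(-322\right) \left(-3\right) = 966$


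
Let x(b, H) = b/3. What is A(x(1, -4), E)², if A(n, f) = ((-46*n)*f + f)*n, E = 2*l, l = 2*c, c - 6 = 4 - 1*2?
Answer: 1893376/81 ≈ 23375.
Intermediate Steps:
x(b, H) = b/3 (x(b, H) = b*(⅓) = b/3)
c = 8 (c = 6 + (4 - 1*2) = 6 + (4 - 2) = 6 + 2 = 8)
l = 16 (l = 2*8 = 16)
E = 32 (E = 2*16 = 32)
A(n, f) = n*(f - 46*f*n) (A(n, f) = (-46*f*n + f)*n = (f - 46*f*n)*n = n*(f - 46*f*n))
A(x(1, -4), E)² = (32*((⅓)*1)*(1 - 46/3))² = (32*(⅓)*(1 - 46*⅓))² = (32*(⅓)*(1 - 46/3))² = (32*(⅓)*(-43/3))² = (-1376/9)² = 1893376/81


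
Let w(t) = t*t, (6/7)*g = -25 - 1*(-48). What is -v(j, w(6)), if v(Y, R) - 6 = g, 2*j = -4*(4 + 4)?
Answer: -197/6 ≈ -32.833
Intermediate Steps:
j = -16 (j = (-4*(4 + 4))/2 = (-4*8)/2 = (½)*(-32) = -16)
g = 161/6 (g = 7*(-25 - 1*(-48))/6 = 7*(-25 + 48)/6 = (7/6)*23 = 161/6 ≈ 26.833)
w(t) = t²
v(Y, R) = 197/6 (v(Y, R) = 6 + 161/6 = 197/6)
-v(j, w(6)) = -1*197/6 = -197/6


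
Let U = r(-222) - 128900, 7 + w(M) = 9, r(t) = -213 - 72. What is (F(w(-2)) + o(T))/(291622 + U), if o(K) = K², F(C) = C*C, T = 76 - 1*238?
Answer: 26248/162437 ≈ 0.16159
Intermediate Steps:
r(t) = -285
w(M) = 2 (w(M) = -7 + 9 = 2)
T = -162 (T = 76 - 238 = -162)
F(C) = C²
U = -129185 (U = -285 - 128900 = -129185)
(F(w(-2)) + o(T))/(291622 + U) = (2² + (-162)²)/(291622 - 129185) = (4 + 26244)/162437 = 26248*(1/162437) = 26248/162437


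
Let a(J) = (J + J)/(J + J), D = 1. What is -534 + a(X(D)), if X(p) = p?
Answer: -533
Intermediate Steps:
a(J) = 1 (a(J) = (2*J)/((2*J)) = (2*J)*(1/(2*J)) = 1)
-534 + a(X(D)) = -534 + 1 = -533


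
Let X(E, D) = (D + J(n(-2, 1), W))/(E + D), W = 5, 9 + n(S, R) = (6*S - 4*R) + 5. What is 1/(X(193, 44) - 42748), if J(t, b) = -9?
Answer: -237/10131241 ≈ -2.3393e-5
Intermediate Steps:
n(S, R) = -4 - 4*R + 6*S (n(S, R) = -9 + ((6*S - 4*R) + 5) = -9 + ((-4*R + 6*S) + 5) = -9 + (5 - 4*R + 6*S) = -4 - 4*R + 6*S)
X(E, D) = (-9 + D)/(D + E) (X(E, D) = (D - 9)/(E + D) = (-9 + D)/(D + E))
1/(X(193, 44) - 42748) = 1/((-9 + 44)/(44 + 193) - 42748) = 1/(35/237 - 42748) = 1/(-10131241/237) = -237/10131241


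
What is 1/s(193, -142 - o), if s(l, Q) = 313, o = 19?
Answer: 1/313 ≈ 0.0031949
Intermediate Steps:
1/s(193, -142 - o) = 1/313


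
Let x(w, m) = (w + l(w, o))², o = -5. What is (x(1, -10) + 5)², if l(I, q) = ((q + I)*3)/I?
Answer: 15876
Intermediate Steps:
l(I, q) = (3*I + 3*q)/I (l(I, q) = ((I + q)*3)/I = (3*I + 3*q)/I)
x(w, m) = (3 + w - 15/w)² (x(w, m) = (w + (3 + 3*(-5)/w))² = (w + (3 - 15/w))² = (3 + w - 15/w)²)
(x(1, -10) + 5)² = ((-15 + 1*(3 + 1))²/1² + 5)² = (1*(-15 + 1*4)² + 5)² = (1*(-15 + 4)² + 5)² = (1*(-11)² + 5)² = (1*121 + 5)² = (121 + 5)² = 126² = 15876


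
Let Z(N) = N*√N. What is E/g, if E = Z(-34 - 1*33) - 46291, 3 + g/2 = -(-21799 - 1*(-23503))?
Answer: 46291/3414 + 67*I*√67/3414 ≈ 13.559 + 0.16064*I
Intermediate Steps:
g = -3414 (g = -6 + 2*(-(-21799 - 1*(-23503))) = -6 + 2*(-(-21799 + 23503)) = -6 + 2*(-1*1704) = -6 + 2*(-1704) = -6 - 3408 = -3414)
Z(N) = N^(3/2)
E = -46291 - 67*I*√67 (E = (-34 - 1*33)^(3/2) - 46291 = (-34 - 33)^(3/2) - 46291 = (-67)^(3/2) - 46291 = -67*I*√67 - 46291 = -46291 - 67*I*√67 ≈ -46291.0 - 548.42*I)
E/g = (-46291 - 67*I*√67)/(-3414) = (-46291 - 67*I*√67)*(-1/3414) = 46291/3414 + 67*I*√67/3414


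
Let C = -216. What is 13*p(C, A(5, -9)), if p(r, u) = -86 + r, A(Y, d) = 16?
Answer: -3926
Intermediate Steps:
13*p(C, A(5, -9)) = 13*(-86 - 216) = 13*(-302) = -3926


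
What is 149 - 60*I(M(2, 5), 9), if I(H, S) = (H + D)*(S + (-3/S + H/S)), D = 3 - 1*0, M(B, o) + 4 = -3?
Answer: 6127/3 ≈ 2042.3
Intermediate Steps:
M(B, o) = -7 (M(B, o) = -4 - 3 = -7)
D = 3 (D = 3 + 0 = 3)
I(H, S) = (3 + H)*(S - 3/S + H/S) (I(H, S) = (H + 3)*(S + (-3/S + H/S)) = (3 + H)*(S - 3/S + H/S))
149 - 60*I(M(2, 5), 9) = 149 - 60*(-9 + (-7)² + 9²*(3 - 7))/9 = 149 - 20*(-9 + 49 + 81*(-4))/3 = 149 - 20*(-9 + 49 - 324)/3 = 149 - 20*(-284)/3 = 149 - 60*(-284/9) = 149 + 5680/3 = 6127/3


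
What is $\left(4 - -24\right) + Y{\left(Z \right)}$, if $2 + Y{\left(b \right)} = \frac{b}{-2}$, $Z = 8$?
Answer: $22$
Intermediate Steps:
$Y{\left(b \right)} = -2 - \frac{b}{2}$ ($Y{\left(b \right)} = -2 + \frac{b}{-2} = -2 + b \left(- \frac{1}{2}\right) = -2 - \frac{b}{2}$)
$\left(4 - -24\right) + Y{\left(Z \right)} = \left(4 - -24\right) - 6 = \left(4 + 24\right) - 6 = 28 - 6 = 22$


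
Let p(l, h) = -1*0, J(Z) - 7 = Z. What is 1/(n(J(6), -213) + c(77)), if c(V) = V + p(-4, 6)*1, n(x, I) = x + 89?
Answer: 1/179 ≈ 0.0055866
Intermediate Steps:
J(Z) = 7 + Z
n(x, I) = 89 + x
p(l, h) = 0
c(V) = V (c(V) = V + 0*1 = V + 0 = V)
1/(n(J(6), -213) + c(77)) = 1/((89 + (7 + 6)) + 77) = 1/((89 + 13) + 77) = 1/(102 + 77) = 1/179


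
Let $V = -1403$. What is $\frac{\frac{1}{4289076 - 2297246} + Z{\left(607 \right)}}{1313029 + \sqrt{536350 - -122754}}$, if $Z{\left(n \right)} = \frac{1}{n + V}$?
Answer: $- \frac{435714230331}{455577804027214608860} + \frac{331839 \sqrt{41194}}{113894451006803652215} \approx -9.5581 \cdot 10^{-10}$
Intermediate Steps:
$Z{\left(n \right)} = \frac{1}{-1403 + n}$ ($Z{\left(n \right)} = \frac{1}{n - 1403} = \frac{1}{-1403 + n}$)
$\frac{\frac{1}{4289076 - 2297246} + Z{\left(607 \right)}}{1313029 + \sqrt{536350 - -122754}} = \frac{\frac{1}{4289076 - 2297246} + \frac{1}{-1403 + 607}}{1313029 + \sqrt{536350 - -122754}} = \frac{\frac{1}{1991830} + \frac{1}{-796}}{1313029 + \sqrt{536350 + 122754}} = \frac{\frac{1}{1991830} - \frac{1}{796}}{1313029 + \sqrt{659104}} = - \frac{995517}{792748340 \left(1313029 + 4 \sqrt{41194}\right)}$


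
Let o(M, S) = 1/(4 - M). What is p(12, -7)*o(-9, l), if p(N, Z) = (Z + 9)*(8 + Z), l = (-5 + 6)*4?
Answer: 2/13 ≈ 0.15385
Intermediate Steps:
l = 4 (l = 1*4 = 4)
p(N, Z) = (8 + Z)*(9 + Z) (p(N, Z) = (9 + Z)*(8 + Z) = (8 + Z)*(9 + Z))
p(12, -7)*o(-9, l) = (72 + (-7)² + 17*(-7))*(-1/(-4 - 9)) = (72 + 49 - 119)*(-1/(-13)) = 2*(-1*(-1/13)) = 2*(1/13) = 2/13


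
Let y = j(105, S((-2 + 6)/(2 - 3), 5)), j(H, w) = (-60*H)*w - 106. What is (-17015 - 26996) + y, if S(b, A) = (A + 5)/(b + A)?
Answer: -107117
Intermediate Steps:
S(b, A) = (5 + A)/(A + b)
j(H, w) = -106 - 60*H*w (j(H, w) = -60*H*w - 106 = -106 - 60*H*w)
y = -63106 (y = -106 - 60*105*(5 + 5)/(5 + (-2 + 6)/(2 - 3)) = -106 - 60*105*10/(5 + 4/(-1)) = -106 - 60*105*10/(5 + 4*(-1)) = -106 - 60*105*10/(5 - 4) = -106 - 60*105*10/1 = -106 - 60*105*1*10 = -106 - 60*105*10 = -106 - 63000 = -63106)
(-17015 - 26996) + y = (-17015 - 26996) - 63106 = -44011 - 63106 = -107117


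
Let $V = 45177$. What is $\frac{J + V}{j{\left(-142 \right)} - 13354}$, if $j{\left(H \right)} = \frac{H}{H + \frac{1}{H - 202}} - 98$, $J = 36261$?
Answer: $- \frac{1989082431}{328533950} \approx -6.0544$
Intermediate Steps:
$j{\left(H \right)} = -98 + \frac{H}{H + \frac{1}{-202 + H}}$ ($j{\left(H \right)} = \frac{H}{H + \frac{1}{-202 + H}} - 98 = -98 + \frac{H}{H + \frac{1}{-202 + H}}$)
$\frac{J + V}{j{\left(-142 \right)} - 13354} = \frac{36261 + 45177}{\frac{-98 - 97 \left(-142\right)^{2} + 19594 \left(-142\right)}{1 + \left(-142\right)^{2} - -28684} - 13354} = \frac{81438}{\frac{-98 - 1955908 - 2782348}{1 + 20164 + 28684} - 13354} = \frac{81438}{\frac{-98 - 1955908 - 2782348}{48849} - 13354} = \frac{81438}{\frac{1}{48849} \left(-4738354\right) - 13354} = \frac{81438}{- \frac{4738354}{48849} - 13354} = \frac{81438}{- \frac{657067900}{48849}} = 81438 \left(- \frac{48849}{657067900}\right) = - \frac{1989082431}{328533950}$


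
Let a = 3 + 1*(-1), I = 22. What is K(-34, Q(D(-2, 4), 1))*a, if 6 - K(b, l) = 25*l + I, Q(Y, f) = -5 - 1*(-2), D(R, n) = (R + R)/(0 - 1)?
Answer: 118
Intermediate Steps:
D(R, n) = -2*R (D(R, n) = (2*R)/(-1) = (2*R)*(-1) = -2*R)
Q(Y, f) = -3 (Q(Y, f) = -5 + 2 = -3)
a = 2 (a = 3 - 1 = 2)
K(b, l) = -16 - 25*l (K(b, l) = 6 - (25*l + 22) = 6 - (22 + 25*l) = 6 + (-22 - 25*l) = -16 - 25*l)
K(-34, Q(D(-2, 4), 1))*a = (-16 - 25*(-3))*2 = (-16 + 75)*2 = 59*2 = 118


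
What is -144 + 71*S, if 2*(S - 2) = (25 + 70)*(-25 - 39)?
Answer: -215842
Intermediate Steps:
S = -3038 (S = 2 + ((25 + 70)*(-25 - 39))/2 = 2 + (95*(-64))/2 = 2 + (1/2)*(-6080) = 2 - 3040 = -3038)
-144 + 71*S = -144 + 71*(-3038) = -144 - 215698 = -215842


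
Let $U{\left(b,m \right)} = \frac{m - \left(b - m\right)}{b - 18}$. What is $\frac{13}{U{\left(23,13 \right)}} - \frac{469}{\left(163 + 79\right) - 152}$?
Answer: $\frac{1481}{90} \approx 16.456$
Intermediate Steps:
$U{\left(b,m \right)} = \frac{- b + 2 m}{-18 + b}$
$\frac{13}{U{\left(23,13 \right)}} - \frac{469}{\left(163 + 79\right) - 152} = \frac{13}{\frac{1}{-18 + 23} \left(\left(-1\right) 23 + 2 \cdot 13\right)} - \frac{469}{\left(163 + 79\right) - 152} = \frac{13}{\frac{1}{5} \left(-23 + 26\right)} - \frac{469}{242 - 152} = \frac{13}{\frac{1}{5} \cdot 3} - \frac{469}{90} = \frac{13}{\frac{3}{5}} - \frac{469}{90} = 13 \cdot \frac{5}{3} - \frac{469}{90} = \frac{65}{3} - \frac{469}{90} = \frac{1481}{90}$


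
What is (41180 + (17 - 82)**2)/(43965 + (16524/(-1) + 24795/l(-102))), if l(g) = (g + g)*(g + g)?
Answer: 209952720/126889939 ≈ 1.6546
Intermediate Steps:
l(g) = 4*g**2 (l(g) = (2*g)*(2*g) = 4*g**2)
(41180 + (17 - 82)**2)/(43965 + (16524/(-1) + 24795/l(-102))) = (41180 + (17 - 82)**2)/(43965 + (16524/(-1) + 24795/((4*(-102)**2)))) = (41180 + (-65)**2)/(43965 + (16524*(-1) + 24795/((4*10404)))) = (41180 + 4225)/(43965 + (-16524 + 24795/41616)) = 45405/(43965 + (-16524 + 24795*(1/41616))) = 45405/(43965 + (-16524 + 2755/4624)) = 45405/(43965 - 76404221/4624) = 45405/(126889939/4624) = 45405*(4624/126889939) = 209952720/126889939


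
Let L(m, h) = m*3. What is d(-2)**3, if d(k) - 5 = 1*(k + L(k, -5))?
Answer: -27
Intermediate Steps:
L(m, h) = 3*m
d(k) = 5 + 4*k (d(k) = 5 + 1*(k + 3*k) = 5 + 1*(4*k) = 5 + 4*k)
d(-2)**3 = (5 + 4*(-2))**3 = (5 - 8)**3 = (-3)**3 = -27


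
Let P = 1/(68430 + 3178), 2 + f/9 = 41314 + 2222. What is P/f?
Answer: 1/28056444048 ≈ 3.5642e-11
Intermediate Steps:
f = 391806 (f = -18 + 9*(41314 + 2222) = -18 + 9*43536 = -18 + 391824 = 391806)
P = 1/71608 ≈ 1.3965e-5
P/f = (1/71608)/391806 = (1/71608)*(1/391806) = 1/28056444048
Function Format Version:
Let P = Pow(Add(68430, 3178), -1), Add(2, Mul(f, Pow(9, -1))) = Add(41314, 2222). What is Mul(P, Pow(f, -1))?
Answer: Rational(1, 28056444048) ≈ 3.5642e-11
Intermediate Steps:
f = 391806 (f = Add(-18, Mul(9, Add(41314, 2222))) = Add(-18, Mul(9, 43536)) = Add(-18, 391824) = 391806)
P = Rational(1, 71608) (P = Pow(71608, -1) = Rational(1, 71608) ≈ 1.3965e-5)
Mul(P, Pow(f, -1)) = Mul(Rational(1, 71608), Pow(391806, -1)) = Mul(Rational(1, 71608), Rational(1, 391806)) = Rational(1, 28056444048)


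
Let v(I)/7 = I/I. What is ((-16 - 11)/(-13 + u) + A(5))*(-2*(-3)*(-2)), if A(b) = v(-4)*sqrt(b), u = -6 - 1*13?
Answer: -81/8 - 84*sqrt(5) ≈ -197.95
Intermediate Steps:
v(I) = 7 (v(I) = 7*(I/I) = 7*1 = 7)
u = -19 (u = -6 - 13 = -19)
A(b) = 7*sqrt(b)
((-16 - 11)/(-13 + u) + A(5))*(-2*(-3)*(-2)) = ((-16 - 11)/(-13 - 19) + 7*sqrt(5))*(-2*(-3)*(-2)) = (-27/(-32) + 7*sqrt(5))*(6*(-2)) = (-27*(-1/32) + 7*sqrt(5))*(-12) = (27/32 + 7*sqrt(5))*(-12) = -81/8 - 84*sqrt(5)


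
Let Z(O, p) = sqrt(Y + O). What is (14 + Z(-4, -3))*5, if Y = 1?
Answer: 70 + 5*I*sqrt(3) ≈ 70.0 + 8.6602*I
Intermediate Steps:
Z(O, p) = sqrt(1 + O)
(14 + Z(-4, -3))*5 = (14 + sqrt(1 - 4))*5 = (14 + sqrt(-3))*5 = (14 + I*sqrt(3))*5 = 70 + 5*I*sqrt(3)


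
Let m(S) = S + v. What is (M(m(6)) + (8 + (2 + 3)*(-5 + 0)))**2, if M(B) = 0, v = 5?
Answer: 289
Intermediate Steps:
m(S) = 5 + S (m(S) = S + 5 = 5 + S)
(M(m(6)) + (8 + (2 + 3)*(-5 + 0)))**2 = (0 + (8 + (2 + 3)*(-5 + 0)))**2 = (0 + (8 + 5*(-5)))**2 = (0 + (8 - 25))**2 = (0 - 17)**2 = (-17)**2 = 289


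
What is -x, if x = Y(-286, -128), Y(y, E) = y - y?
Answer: 0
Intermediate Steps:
Y(y, E) = 0
x = 0
-x = -1*0 = 0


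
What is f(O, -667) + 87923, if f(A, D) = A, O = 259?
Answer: 88182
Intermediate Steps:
f(O, -667) + 87923 = 259 + 87923 = 88182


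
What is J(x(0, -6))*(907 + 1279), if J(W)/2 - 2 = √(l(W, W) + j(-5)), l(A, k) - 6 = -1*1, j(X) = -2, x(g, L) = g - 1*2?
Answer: 8744 + 4372*√3 ≈ 16317.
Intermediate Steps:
x(g, L) = -2 + g (x(g, L) = g - 2 = -2 + g)
l(A, k) = 5 (l(A, k) = 6 - 1*1 = 6 - 1 = 5)
J(W) = 4 + 2*√3 (J(W) = 4 + 2*√(5 - 2) = 4 + 2*√3)
J(x(0, -6))*(907 + 1279) = (4 + 2*√3)*(907 + 1279) = (4 + 2*√3)*2186 = 8744 + 4372*√3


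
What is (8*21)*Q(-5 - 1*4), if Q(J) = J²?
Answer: 13608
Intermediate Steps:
(8*21)*Q(-5 - 1*4) = (8*21)*(-5 - 1*4)² = 168*(-5 - 4)² = 168*(-9)² = 168*81 = 13608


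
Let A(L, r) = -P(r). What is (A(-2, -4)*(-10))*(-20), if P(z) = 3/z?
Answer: 150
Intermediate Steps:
A(L, r) = -3/r
(A(-2, -4)*(-10))*(-20) = (-3/(-4)*(-10))*(-20) = (-3*(-1/4)*(-10))*(-20) = ((3/4)*(-10))*(-20) = -15/2*(-20) = 150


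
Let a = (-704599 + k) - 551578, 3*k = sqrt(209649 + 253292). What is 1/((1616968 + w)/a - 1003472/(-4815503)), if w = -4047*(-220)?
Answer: -147176243878340436840391619/263092166961775288893924964 + 43606603931114707329*sqrt(462941)/263092166961775288893924964 ≈ -0.55930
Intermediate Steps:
w = 890340
k = sqrt(462941)/3 (k = sqrt(209649 + 253292)/3 = sqrt(462941)/3 ≈ 226.80)
a = -1256177 + sqrt(462941)/3 (a = (-704599 + sqrt(462941)/3) - 551578 = -1256177 + sqrt(462941)/3 ≈ -1.2560e+6)
1/((1616968 + w)/a - 1003472/(-4815503)) = 1/((1616968 + 890340)/(-1256177 + sqrt(462941)/3) - 1003472/(-4815503)) = 1/(2507308/(-1256177 + sqrt(462941)/3) - 1003472*(-1/4815503)) = 1/(2507308/(-1256177 + sqrt(462941)/3) + 1003472/4815503) = 1/(1003472/4815503 + 2507308/(-1256177 + sqrt(462941)/3))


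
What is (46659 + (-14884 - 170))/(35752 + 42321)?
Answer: 31605/78073 ≈ 0.40481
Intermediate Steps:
(46659 + (-14884 - 170))/(35752 + 42321) = (46659 - 15054)/78073 = 31605*(1/78073) = 31605/78073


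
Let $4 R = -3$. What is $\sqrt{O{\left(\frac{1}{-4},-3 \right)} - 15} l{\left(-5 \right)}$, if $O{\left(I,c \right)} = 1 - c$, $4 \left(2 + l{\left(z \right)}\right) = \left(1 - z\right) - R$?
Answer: $- \frac{5 i \sqrt{11}}{16} \approx - 1.0364 i$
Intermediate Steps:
$R = - \frac{3}{4}$ ($R = \frac{1}{4} \left(-3\right) = - \frac{3}{4} \approx -0.75$)
$l{\left(z \right)} = - \frac{25}{16} - \frac{z}{4}$ ($l{\left(z \right)} = -2 + \frac{\left(1 - z\right) - - \frac{3}{4}}{4} = -2 + \frac{\left(1 - z\right) + \frac{3}{4}}{4} = -2 + \frac{\frac{7}{4} - z}{4} = -2 - \left(- \frac{7}{16} + \frac{z}{4}\right) = - \frac{25}{16} - \frac{z}{4}$)
$\sqrt{O{\left(\frac{1}{-4},-3 \right)} - 15} l{\left(-5 \right)} = \sqrt{\left(1 - -3\right) - 15} \left(- \frac{25}{16} - - \frac{5}{4}\right) = \sqrt{\left(1 + 3\right) - 15} \left(- \frac{25}{16} + \frac{5}{4}\right) = \sqrt{4 - 15} \left(- \frac{5}{16}\right) = \sqrt{-11} \left(- \frac{5}{16}\right) = i \sqrt{11} \left(- \frac{5}{16}\right) = - \frac{5 i \sqrt{11}}{16}$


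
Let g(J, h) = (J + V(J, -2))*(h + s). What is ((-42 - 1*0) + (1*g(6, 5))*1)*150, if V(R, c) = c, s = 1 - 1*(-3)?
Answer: -900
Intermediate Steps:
s = 4 (s = 1 + 3 = 4)
g(J, h) = (-2 + J)*(4 + h) (g(J, h) = (J - 2)*(h + 4) = (-2 + J)*(4 + h))
((-42 - 1*0) + (1*g(6, 5))*1)*150 = ((-42 - 1*0) + (1*(-8 - 2*5 + 4*6 + 6*5))*1)*150 = ((-42 + 0) + (1*(-8 - 10 + 24 + 30))*1)*150 = (-42 + (1*36)*1)*150 = (-42 + 36*1)*150 = (-42 + 36)*150 = -6*150 = -900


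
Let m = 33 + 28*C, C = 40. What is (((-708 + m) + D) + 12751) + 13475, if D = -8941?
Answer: 17730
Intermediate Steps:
m = 1153 (m = 33 + 28*40 = 33 + 1120 = 1153)
(((-708 + m) + D) + 12751) + 13475 = (((-708 + 1153) - 8941) + 12751) + 13475 = ((445 - 8941) + 12751) + 13475 = (-8496 + 12751) + 13475 = 4255 + 13475 = 17730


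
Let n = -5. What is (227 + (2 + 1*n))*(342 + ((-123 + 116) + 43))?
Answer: 84672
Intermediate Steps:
(227 + (2 + 1*n))*(342 + ((-123 + 116) + 43)) = (227 + (2 + 1*(-5)))*(342 + ((-123 + 116) + 43)) = (227 + (2 - 5))*(342 + (-7 + 43)) = (227 - 3)*(342 + 36) = 224*378 = 84672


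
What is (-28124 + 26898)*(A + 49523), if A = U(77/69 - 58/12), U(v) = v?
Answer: -1396344731/23 ≈ -6.0711e+7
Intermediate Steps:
A = -171/46 (A = 77/69 - 58/12 = 77*(1/69) - 58*1/12 = 77/69 - 29/6 = -171/46 ≈ -3.7174)
(-28124 + 26898)*(A + 49523) = (-28124 + 26898)*(-171/46 + 49523) = -1226*2277887/46 = -1396344731/23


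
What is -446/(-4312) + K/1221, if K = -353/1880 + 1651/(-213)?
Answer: 2322248449/23957924760 ≈ 0.096930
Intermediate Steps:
K = -3179069/400440 (K = -353*1/1880 + 1651*(-1/213) = -353/1880 - 1651/213 = -3179069/400440 ≈ -7.9389)
-446/(-4312) + K/1221 = -446/(-4312) - 3179069/400440/1221 = -446*(-1/4312) - 3179069/400440*1/1221 = 223/2156 - 3179069/488937240 = 2322248449/23957924760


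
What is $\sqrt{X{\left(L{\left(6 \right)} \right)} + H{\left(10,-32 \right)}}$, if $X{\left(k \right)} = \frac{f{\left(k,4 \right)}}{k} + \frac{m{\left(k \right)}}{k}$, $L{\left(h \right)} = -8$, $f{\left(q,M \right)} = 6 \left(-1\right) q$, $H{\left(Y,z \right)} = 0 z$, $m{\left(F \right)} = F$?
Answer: $i \sqrt{5} \approx 2.2361 i$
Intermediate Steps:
$H{\left(Y,z \right)} = 0$
$f{\left(q,M \right)} = - 6 q$
$X{\left(k \right)} = -5$ ($X{\left(k \right)} = \frac{\left(-6\right) k}{k} + \frac{k}{k} = -6 + 1 = -5$)
$\sqrt{X{\left(L{\left(6 \right)} \right)} + H{\left(10,-32 \right)}} = \sqrt{-5 + 0} = \sqrt{-5} = i \sqrt{5}$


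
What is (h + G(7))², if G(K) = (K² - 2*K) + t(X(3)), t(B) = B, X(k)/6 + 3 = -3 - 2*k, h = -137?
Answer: 30276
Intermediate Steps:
X(k) = -36 - 12*k (X(k) = -18 + 6*(-3 - 2*k) = -18 + (-18 - 12*k) = -36 - 12*k)
G(K) = -72 + K² - 2*K (G(K) = (K² - 2*K) + (-36 - 12*3) = (K² - 2*K) + (-36 - 36) = (K² - 2*K) - 72 = -72 + K² - 2*K)
(h + G(7))² = (-137 + (-72 + 7² - 2*7))² = (-137 + (-72 + 49 - 14))² = (-137 - 37)² = (-174)² = 30276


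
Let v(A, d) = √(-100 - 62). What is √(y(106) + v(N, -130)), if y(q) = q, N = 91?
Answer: √(106 + 9*I*√2) ≈ 10.314 + 0.61702*I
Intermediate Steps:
v(A, d) = 9*I*√2 (v(A, d) = √(-162) = 9*I*√2)
√(y(106) + v(N, -130)) = √(106 + 9*I*√2)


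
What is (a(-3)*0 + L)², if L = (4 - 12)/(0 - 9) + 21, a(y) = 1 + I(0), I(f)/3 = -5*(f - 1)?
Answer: 38809/81 ≈ 479.12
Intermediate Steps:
I(f) = 15 - 15*f (I(f) = 3*(-5*(f - 1)) = 3*(-5*(-1 + f)) = 3*(5 - 5*f) = 15 - 15*f)
a(y) = 16 (a(y) = 1 + (15 - 15*0) = 1 + (15 + 0) = 1 + 15 = 16)
L = 197/9 (L = -8/(-9) + 21 = -8*(-⅑) + 21 = 8/9 + 21 = 197/9 ≈ 21.889)
(a(-3)*0 + L)² = (16*0 + 197/9)² = (0 + 197/9)² = (197/9)² = 38809/81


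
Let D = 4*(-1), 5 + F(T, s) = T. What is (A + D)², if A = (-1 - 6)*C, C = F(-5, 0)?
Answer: 4356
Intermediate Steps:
F(T, s) = -5 + T
C = -10 (C = -5 - 5 = -10)
D = -4
A = 70 (A = (-1 - 6)*(-10) = -7*(-10) = 70)
(A + D)² = (70 - 4)² = 66² = 4356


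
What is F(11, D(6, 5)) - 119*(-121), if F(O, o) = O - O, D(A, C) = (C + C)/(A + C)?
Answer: 14399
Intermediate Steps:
D(A, C) = 2*C/(A + C) (D(A, C) = (2*C)/(A + C) = 2*C/(A + C))
F(O, o) = 0
F(11, D(6, 5)) - 119*(-121) = 0 - 119*(-121) = 0 + 14399 = 14399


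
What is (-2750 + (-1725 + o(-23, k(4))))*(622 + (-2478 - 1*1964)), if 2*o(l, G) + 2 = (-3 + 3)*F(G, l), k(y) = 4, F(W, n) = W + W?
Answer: 17098320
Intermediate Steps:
F(W, n) = 2*W
o(l, G) = -1 (o(l, G) = -1 + ((-3 + 3)*(2*G))/2 = -1 + (0*(2*G))/2 = -1 + (½)*0 = -1 + 0 = -1)
(-2750 + (-1725 + o(-23, k(4))))*(622 + (-2478 - 1*1964)) = (-2750 + (-1725 - 1))*(622 + (-2478 - 1*1964)) = (-2750 - 1726)*(622 + (-2478 - 1964)) = -4476*(622 - 4442) = -4476*(-3820) = 17098320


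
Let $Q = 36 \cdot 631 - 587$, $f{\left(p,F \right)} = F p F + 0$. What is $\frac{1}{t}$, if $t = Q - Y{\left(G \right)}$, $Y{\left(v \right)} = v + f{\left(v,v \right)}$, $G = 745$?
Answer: $- \frac{1}{413472241} \approx -2.4185 \cdot 10^{-9}$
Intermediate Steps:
$f{\left(p,F \right)} = p F^{2}$ ($f{\left(p,F \right)} = p F^{2} + 0 = p F^{2}$)
$Q = 22129$ ($Q = 22716 - 587 = 22129$)
$Y{\left(v \right)} = v + v^{3}$ ($Y{\left(v \right)} = v + v v^{2} = v + v^{3}$)
$t = -413472241$ ($t = 22129 - \left(745 + 745^{3}\right) = 22129 - \left(745 + 413493625\right) = 22129 - 413494370 = -413472241$)
$\frac{1}{t} = \frac{1}{-413472241} = - \frac{1}{413472241}$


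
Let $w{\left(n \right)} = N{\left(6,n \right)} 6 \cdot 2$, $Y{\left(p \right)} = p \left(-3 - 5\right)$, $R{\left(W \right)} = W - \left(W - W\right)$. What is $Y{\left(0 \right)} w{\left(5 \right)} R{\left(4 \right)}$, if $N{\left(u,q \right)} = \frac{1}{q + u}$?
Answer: $0$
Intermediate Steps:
$R{\left(W \right)} = W$ ($R{\left(W \right)} = W - 0 = W + 0 = W$)
$Y{\left(p \right)} = - 8 p$ ($Y{\left(p \right)} = p \left(-8\right) = - 8 p$)
$w{\left(n \right)} = \frac{12}{6 + n}$ ($w{\left(n \right)} = \frac{1}{n + 6} \cdot 6 \cdot 2 = \frac{1}{6 + n} 6 \cdot 2 = \frac{6}{6 + n} 2 = \frac{12}{6 + n}$)
$Y{\left(0 \right)} w{\left(5 \right)} R{\left(4 \right)} = \left(-8\right) 0 \frac{12}{6 + 5} \cdot 4 = 0 \cdot \frac{12}{11} \cdot 4 = 0 \cdot 4 = 0$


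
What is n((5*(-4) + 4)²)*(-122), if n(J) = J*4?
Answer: -124928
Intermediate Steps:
n(J) = 4*J
n((5*(-4) + 4)²)*(-122) = (4*(5*(-4) + 4)²)*(-122) = (4*(-20 + 4)²)*(-122) = (4*(-16)²)*(-122) = (4*256)*(-122) = 1024*(-122) = -124928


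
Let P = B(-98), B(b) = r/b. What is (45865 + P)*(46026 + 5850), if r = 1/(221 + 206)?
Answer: 49781941973082/20923 ≈ 2.3793e+9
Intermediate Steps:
r = 1/427 ≈ 0.0023419
B(b) = 1/(427*b)
P = -1/41846 (P = (1/427)/(-98) = (1/427)*(-1/98) = -1/41846 ≈ -2.3897e-5)
(45865 + P)*(46026 + 5850) = (45865 - 1/41846)*(46026 + 5850) = (1919266789/41846)*51876 = 49781941973082/20923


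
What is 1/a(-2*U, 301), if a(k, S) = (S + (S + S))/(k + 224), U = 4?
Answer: 72/301 ≈ 0.23920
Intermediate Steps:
a(k, S) = 3*S/(224 + k) (a(k, S) = (S + 2*S)/(224 + k) = (3*S)/(224 + k) = 3*S/(224 + k))
1/a(-2*U, 301) = 1/(3*301/(224 - 2*4)) = 1/(3*301/(224 - 8)) = 1/(3*301/216) = 1/(3*301*(1/216)) = 1/(301/72) = 72/301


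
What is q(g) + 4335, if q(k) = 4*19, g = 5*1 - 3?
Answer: 4411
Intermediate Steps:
g = 2 (g = 5 - 3 = 2)
q(k) = 76
q(g) + 4335 = 76 + 4335 = 4411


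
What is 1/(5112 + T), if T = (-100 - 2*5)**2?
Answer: 1/17212 ≈ 5.8099e-5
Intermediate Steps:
T = 12100 (T = (-100 - 10)**2 = (-110)**2 = 12100)
1/(5112 + T) = 1/(5112 + 12100) = 1/17212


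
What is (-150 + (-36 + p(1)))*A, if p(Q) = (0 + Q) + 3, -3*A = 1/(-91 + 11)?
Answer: -91/120 ≈ -0.75833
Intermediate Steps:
A = 1/240 (A = -1/(3*(-91 + 11)) = -1/3/(-80) = -1/3*(-1/80) = 1/240 ≈ 0.0041667)
p(Q) = 3 + Q (p(Q) = Q + 3 = 3 + Q)
(-150 + (-36 + p(1)))*A = (-150 + (-36 + (3 + 1)))*(1/240) = (-150 + (-36 + 4))*(1/240) = (-150 - 32)*(1/240) = -182*1/240 = -91/120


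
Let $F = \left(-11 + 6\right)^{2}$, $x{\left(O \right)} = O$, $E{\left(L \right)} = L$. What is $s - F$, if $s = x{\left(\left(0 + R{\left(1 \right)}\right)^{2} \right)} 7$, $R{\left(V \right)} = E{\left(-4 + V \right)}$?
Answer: $38$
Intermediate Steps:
$R{\left(V \right)} = -4 + V$
$F = 25$ ($F = \left(-5\right)^{2} = 25$)
$s = 63$ ($s = \left(0 + \left(-4 + 1\right)\right)^{2} \cdot 7 = \left(0 - 3\right)^{2} \cdot 7 = \left(-3\right)^{2} \cdot 7 = 9 \cdot 7 = 63$)
$s - F = 63 - 25 = 38$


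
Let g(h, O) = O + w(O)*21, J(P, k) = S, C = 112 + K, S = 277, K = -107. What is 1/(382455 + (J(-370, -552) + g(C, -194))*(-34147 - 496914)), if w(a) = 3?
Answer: -1/77152451 ≈ -1.2961e-8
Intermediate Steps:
C = 5 (C = 112 - 107 = 5)
J(P, k) = 277
g(h, O) = 63 + O (g(h, O) = O + 3*21 = O + 63 = 63 + O)
1/(382455 + (J(-370, -552) + g(C, -194))*(-34147 - 496914)) = 1/(382455 + (277 + (63 - 194))*(-34147 - 496914)) = 1/(382455 + (277 - 131)*(-531061)) = 1/(382455 + 146*(-531061)) = 1/(382455 - 77534906) = 1/(-77152451) = -1/77152451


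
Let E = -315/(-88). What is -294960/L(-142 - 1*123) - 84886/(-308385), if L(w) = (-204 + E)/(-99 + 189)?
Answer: 240138171588794/1812995415 ≈ 1.3245e+5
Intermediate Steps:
E = 315/88 (E = -315*(-1/88) = 315/88 ≈ 3.5795)
L(w) = -5879/2640 (L(w) = (-204 + 315/88)/(-99 + 189) = -17637/88/90 = -17637/88*1/90 = -5879/2640)
-294960/L(-142 - 1*123) - 84886/(-308385) = -294960/(-5879/2640) - 84886/(-308385) = -294960*(-2640/5879) - 84886*(-1/308385) = 778694400/5879 + 84886/308385 = 240138171588794/1812995415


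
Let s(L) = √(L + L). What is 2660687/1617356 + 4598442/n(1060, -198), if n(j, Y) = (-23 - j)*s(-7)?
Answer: 2660687/1617356 + 766407*I*√14/2527 ≈ 1.6451 + 1134.8*I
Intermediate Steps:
s(L) = √2*√L (s(L) = √(2*L) = √2*√L)
n(j, Y) = I*√14*(-23 - j) (n(j, Y) = (-23 - j)*(√2*√(-7)) = (-23 - j)*(√2*(I*√7)) = (-23 - j)*(I*√14) = I*√14*(-23 - j))
2660687/1617356 + 4598442/n(1060, -198) = 2660687/1617356 + 4598442/((I*√14*(-23 - 1*1060))) = 2660687*(1/1617356) + 4598442/((I*√14*(-23 - 1060))) = 2660687/1617356 + 4598442/((I*√14*(-1083))) = 2660687/1617356 + 4598442/((-1083*I*√14)) = 2660687/1617356 + 4598442*(I*√14/15162) = 2660687/1617356 + 766407*I*√14/2527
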